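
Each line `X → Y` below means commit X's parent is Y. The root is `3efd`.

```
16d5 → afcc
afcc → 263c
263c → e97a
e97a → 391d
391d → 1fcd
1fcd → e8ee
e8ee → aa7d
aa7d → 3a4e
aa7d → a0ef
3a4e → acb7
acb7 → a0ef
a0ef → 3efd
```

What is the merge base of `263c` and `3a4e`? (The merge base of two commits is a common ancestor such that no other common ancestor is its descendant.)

Ancestors of 263c: {1fcd, 263c, 391d, 3a4e, 3efd, a0ef, aa7d, acb7, e8ee, e97a}.
Ancestors of 3a4e: {3a4e, 3efd, a0ef, acb7}.
Common ancestors: {3a4e, 3efd, a0ef, acb7}.
Among these, 3a4e is not an ancestor of any other common ancestor — it is the merge base.

3a4e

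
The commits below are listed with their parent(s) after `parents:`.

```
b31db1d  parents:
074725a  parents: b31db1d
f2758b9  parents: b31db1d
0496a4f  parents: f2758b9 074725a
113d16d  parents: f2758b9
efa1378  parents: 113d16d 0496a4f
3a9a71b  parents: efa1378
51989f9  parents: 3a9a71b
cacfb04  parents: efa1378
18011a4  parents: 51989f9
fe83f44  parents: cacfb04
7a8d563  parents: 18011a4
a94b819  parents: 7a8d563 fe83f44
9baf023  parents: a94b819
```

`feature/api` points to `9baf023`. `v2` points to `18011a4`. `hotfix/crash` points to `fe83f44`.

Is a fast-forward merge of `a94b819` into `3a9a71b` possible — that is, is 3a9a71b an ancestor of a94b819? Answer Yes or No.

A fast-forward from 3a9a71b to a94b819 is possible iff 3a9a71b is an ancestor of a94b819.
Ancestors of a94b819: {0496a4f, 074725a, 113d16d, 18011a4, 3a9a71b, 51989f9, 7a8d563, a94b819, b31db1d, cacfb04, efa1378, f2758b9, fe83f44}.
3a9a71b is among them, so fast-forward is possible.

Yes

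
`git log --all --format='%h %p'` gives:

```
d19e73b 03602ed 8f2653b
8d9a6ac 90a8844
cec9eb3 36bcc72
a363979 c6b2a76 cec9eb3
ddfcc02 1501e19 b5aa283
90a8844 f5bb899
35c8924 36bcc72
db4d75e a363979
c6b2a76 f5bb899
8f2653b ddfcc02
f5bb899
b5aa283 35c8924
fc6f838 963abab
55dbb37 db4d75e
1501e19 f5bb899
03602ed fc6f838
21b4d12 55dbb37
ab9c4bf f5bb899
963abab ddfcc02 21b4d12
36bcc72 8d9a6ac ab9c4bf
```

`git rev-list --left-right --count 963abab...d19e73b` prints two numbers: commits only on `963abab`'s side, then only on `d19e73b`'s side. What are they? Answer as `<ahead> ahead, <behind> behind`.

Reachable from 963abab: {1501e19, 21b4d12, 35c8924, 36bcc72, 55dbb37, 8d9a6ac, 90a8844, 963abab, a363979, ab9c4bf, b5aa283, c6b2a76, cec9eb3, db4d75e, ddfcc02, f5bb899}.
Reachable from d19e73b: {03602ed, 1501e19, 21b4d12, 35c8924, 36bcc72, 55dbb37, 8d9a6ac, 8f2653b, 90a8844, 963abab, a363979, ab9c4bf, b5aa283, c6b2a76, cec9eb3, d19e73b, db4d75e, ddfcc02, f5bb899, fc6f838}.
Only in 963abab's history (ahead): {} — 0.
Only in d19e73b's history (behind): {03602ed, 8f2653b, d19e73b, fc6f838} — 4.

0 ahead, 4 behind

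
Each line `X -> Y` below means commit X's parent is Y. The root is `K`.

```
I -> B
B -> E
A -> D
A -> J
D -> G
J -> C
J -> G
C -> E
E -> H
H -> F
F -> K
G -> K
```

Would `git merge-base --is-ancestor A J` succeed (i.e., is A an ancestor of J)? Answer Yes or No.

No

Ancestors of J: {C, E, F, G, H, J, K}.
A is not in that set, so it is not an ancestor of J.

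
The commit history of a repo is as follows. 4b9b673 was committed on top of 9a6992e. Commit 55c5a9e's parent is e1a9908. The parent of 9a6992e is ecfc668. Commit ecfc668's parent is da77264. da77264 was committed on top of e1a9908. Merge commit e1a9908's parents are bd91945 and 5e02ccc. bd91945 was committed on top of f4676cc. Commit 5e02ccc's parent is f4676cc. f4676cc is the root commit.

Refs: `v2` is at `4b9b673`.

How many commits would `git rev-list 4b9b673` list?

8

Walking parent pointers from 4b9b673: reachable set = {4b9b673, 5e02ccc, 9a6992e, bd91945, da77264, e1a9908, ecfc668, f4676cc}.
That is 8 commits.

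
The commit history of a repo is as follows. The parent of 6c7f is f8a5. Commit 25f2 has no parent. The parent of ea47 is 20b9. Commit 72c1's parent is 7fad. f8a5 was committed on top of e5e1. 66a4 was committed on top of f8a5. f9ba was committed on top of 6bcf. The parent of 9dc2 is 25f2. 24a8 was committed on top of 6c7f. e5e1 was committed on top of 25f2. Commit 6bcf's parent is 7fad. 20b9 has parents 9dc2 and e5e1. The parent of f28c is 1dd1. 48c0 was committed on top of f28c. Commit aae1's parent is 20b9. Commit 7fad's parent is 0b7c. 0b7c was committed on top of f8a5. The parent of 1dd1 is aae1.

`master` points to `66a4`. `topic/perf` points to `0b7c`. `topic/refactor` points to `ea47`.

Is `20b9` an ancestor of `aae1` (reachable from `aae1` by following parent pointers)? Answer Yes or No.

Ancestors of aae1 (commits reachable by following parents): {20b9, 25f2, 9dc2, aae1, e5e1}.
20b9 is in that set, so it is an ancestor of aae1.

Yes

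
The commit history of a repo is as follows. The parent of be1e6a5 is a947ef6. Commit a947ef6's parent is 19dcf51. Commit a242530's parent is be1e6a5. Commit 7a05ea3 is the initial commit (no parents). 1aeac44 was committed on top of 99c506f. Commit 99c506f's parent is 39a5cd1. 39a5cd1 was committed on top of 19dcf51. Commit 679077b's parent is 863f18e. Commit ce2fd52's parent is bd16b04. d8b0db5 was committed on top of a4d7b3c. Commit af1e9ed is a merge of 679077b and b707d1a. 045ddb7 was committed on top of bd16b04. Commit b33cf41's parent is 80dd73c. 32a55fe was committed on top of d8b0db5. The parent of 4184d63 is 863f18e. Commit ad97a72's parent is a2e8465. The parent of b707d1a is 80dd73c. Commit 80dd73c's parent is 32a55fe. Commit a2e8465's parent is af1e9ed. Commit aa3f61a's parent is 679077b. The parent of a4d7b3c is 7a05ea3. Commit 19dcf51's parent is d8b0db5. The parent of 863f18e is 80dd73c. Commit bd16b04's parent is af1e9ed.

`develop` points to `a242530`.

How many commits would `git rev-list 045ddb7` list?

11

Walking parent pointers from 045ddb7: reachable set = {045ddb7, 32a55fe, 679077b, 7a05ea3, 80dd73c, 863f18e, a4d7b3c, af1e9ed, b707d1a, bd16b04, d8b0db5}.
That is 11 commits.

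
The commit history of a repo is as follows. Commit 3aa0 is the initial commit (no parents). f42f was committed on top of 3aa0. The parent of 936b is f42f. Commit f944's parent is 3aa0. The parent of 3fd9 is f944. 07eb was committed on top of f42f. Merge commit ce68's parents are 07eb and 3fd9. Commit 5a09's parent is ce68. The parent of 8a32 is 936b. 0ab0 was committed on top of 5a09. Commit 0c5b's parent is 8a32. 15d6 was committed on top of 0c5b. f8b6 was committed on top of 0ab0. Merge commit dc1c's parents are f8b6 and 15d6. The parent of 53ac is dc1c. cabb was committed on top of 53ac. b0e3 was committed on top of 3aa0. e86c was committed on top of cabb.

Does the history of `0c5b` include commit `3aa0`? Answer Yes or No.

Ancestors of 0c5b (commits reachable by following parents): {0c5b, 3aa0, 8a32, 936b, f42f}.
3aa0 is in that set, so it is an ancestor of 0c5b.

Yes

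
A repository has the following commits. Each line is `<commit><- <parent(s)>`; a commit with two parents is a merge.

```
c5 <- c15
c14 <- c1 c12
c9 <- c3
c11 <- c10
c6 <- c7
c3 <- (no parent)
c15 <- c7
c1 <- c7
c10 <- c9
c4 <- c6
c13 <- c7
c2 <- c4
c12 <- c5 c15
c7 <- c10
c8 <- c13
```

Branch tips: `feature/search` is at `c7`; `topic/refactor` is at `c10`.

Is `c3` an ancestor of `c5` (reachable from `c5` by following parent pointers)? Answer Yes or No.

Ancestors of c5 (commits reachable by following parents): {c10, c15, c3, c5, c7, c9}.
c3 is in that set, so it is an ancestor of c5.

Yes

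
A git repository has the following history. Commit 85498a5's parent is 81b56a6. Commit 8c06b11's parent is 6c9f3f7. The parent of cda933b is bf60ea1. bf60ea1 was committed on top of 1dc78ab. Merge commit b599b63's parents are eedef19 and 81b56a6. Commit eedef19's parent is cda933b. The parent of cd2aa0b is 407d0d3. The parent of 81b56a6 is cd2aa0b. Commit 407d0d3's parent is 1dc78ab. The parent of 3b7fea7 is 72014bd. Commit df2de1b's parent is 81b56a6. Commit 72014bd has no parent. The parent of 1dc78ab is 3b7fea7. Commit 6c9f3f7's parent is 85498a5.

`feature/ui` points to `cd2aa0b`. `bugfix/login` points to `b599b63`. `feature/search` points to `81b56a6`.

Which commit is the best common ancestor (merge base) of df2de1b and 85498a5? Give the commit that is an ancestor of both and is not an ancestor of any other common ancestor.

81b56a6

Ancestors of df2de1b: {1dc78ab, 3b7fea7, 407d0d3, 72014bd, 81b56a6, cd2aa0b, df2de1b}.
Ancestors of 85498a5: {1dc78ab, 3b7fea7, 407d0d3, 72014bd, 81b56a6, 85498a5, cd2aa0b}.
Common ancestors: {1dc78ab, 3b7fea7, 407d0d3, 72014bd, 81b56a6, cd2aa0b}.
Among these, 81b56a6 is not an ancestor of any other common ancestor — it is the merge base.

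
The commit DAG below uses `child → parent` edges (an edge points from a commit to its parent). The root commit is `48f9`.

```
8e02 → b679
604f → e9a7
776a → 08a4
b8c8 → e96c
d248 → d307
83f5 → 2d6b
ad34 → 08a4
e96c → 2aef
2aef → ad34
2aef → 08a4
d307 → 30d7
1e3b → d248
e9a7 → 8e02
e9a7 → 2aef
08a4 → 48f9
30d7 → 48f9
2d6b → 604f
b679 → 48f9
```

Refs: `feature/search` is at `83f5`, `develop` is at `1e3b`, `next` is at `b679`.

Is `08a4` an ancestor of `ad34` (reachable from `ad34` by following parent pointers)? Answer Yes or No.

Ancestors of ad34 (commits reachable by following parents): {08a4, 48f9, ad34}.
08a4 is in that set, so it is an ancestor of ad34.

Yes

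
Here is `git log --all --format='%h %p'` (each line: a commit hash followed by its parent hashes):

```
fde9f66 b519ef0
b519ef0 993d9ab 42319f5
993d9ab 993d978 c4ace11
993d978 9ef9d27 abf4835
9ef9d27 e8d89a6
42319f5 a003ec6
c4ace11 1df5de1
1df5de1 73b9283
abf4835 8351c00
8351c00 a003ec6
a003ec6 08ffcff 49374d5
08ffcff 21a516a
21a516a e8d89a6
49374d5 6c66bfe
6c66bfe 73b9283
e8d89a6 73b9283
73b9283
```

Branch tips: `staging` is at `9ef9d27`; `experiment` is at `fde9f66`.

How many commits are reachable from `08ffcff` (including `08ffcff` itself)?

Walking parent pointers from 08ffcff: reachable set = {08ffcff, 21a516a, 73b9283, e8d89a6}.
That is 4 commits.

4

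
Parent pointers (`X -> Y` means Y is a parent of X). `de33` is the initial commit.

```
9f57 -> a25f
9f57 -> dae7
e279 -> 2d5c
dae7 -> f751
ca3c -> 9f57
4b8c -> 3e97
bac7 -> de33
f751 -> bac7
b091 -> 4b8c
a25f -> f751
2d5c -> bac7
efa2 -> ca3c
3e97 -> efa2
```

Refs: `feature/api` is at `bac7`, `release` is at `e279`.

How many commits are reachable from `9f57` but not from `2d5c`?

4

Reachable from 9f57: {9f57, a25f, bac7, dae7, de33, f751}.
Reachable from 2d5c: {2d5c, bac7, de33}.
In 9f57's history but not 2d5c's: {9f57, a25f, dae7, f751} — 4 commits.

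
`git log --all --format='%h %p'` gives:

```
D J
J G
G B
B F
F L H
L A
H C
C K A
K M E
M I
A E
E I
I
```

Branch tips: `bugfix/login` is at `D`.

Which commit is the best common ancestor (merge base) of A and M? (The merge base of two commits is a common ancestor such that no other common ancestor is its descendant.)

Ancestors of A: {A, E, I}.
Ancestors of M: {I, M}.
Common ancestors: {I}.
The only common ancestor is I, so it is the merge base.

I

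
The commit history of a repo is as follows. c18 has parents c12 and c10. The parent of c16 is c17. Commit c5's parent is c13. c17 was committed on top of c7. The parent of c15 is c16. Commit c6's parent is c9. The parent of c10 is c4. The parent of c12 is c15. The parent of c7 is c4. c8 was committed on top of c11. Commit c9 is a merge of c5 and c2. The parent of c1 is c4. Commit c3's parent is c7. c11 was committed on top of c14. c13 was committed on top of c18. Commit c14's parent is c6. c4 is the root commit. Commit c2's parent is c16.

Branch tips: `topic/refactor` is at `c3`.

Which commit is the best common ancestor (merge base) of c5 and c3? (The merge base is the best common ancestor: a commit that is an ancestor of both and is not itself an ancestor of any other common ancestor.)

Ancestors of c5: {c10, c12, c13, c15, c16, c17, c18, c4, c5, c7}.
Ancestors of c3: {c3, c4, c7}.
Common ancestors: {c4, c7}.
Among these, c7 is not an ancestor of any other common ancestor — it is the merge base.

c7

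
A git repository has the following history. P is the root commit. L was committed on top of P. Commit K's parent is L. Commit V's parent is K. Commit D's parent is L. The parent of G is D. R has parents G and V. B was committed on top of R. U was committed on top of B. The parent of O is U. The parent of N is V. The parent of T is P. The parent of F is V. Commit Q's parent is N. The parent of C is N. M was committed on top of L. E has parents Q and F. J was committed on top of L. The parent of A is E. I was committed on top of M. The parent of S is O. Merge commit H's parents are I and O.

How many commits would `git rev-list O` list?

10

Walking parent pointers from O: reachable set = {B, D, G, K, L, O, P, R, U, V}.
That is 10 commits.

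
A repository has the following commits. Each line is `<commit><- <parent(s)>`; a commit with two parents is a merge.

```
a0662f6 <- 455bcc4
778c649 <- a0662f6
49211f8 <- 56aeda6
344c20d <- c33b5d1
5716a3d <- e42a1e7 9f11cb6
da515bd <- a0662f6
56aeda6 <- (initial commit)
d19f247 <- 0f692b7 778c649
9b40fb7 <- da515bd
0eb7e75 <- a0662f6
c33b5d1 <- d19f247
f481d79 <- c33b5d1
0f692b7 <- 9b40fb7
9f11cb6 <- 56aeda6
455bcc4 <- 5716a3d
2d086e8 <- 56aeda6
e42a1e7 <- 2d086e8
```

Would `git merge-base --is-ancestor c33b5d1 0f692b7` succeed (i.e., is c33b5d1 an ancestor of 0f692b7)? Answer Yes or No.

Ancestors of 0f692b7: {0f692b7, 2d086e8, 455bcc4, 56aeda6, 5716a3d, 9b40fb7, 9f11cb6, a0662f6, da515bd, e42a1e7}.
c33b5d1 is not in that set, so it is not an ancestor of 0f692b7.

No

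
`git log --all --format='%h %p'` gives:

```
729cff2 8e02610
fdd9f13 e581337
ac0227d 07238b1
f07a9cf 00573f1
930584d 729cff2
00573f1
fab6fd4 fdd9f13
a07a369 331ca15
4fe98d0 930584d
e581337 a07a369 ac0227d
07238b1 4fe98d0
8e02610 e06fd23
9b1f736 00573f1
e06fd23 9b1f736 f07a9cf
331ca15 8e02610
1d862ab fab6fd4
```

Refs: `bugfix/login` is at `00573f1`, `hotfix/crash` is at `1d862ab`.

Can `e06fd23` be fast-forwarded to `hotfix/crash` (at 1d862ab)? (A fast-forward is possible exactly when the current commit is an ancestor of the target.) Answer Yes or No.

Yes

A fast-forward from e06fd23 to 1d862ab is possible iff e06fd23 is an ancestor of 1d862ab.
Ancestors of 1d862ab: {00573f1, 07238b1, 1d862ab, 331ca15, 4fe98d0, 729cff2, 8e02610, 930584d, 9b1f736, a07a369, ac0227d, e06fd23, e581337, f07a9cf, fab6fd4, fdd9f13}.
e06fd23 is among them, so fast-forward is possible.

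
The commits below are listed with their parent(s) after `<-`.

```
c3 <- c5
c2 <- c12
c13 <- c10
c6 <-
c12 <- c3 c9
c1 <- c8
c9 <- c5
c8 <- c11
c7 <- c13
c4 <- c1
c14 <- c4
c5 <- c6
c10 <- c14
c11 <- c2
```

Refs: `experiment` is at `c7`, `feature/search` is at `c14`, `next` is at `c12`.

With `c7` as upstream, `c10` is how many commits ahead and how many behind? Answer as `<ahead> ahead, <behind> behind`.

Reachable from c10: {c1, c10, c11, c12, c14, c2, c3, c4, c5, c6, c8, c9}.
Reachable from c7: {c1, c10, c11, c12, c13, c14, c2, c3, c4, c5, c6, c7, c8, c9}.
Only in c10's history (ahead): {} — 0.
Only in c7's history (behind): {c13, c7} — 2.

0 ahead, 2 behind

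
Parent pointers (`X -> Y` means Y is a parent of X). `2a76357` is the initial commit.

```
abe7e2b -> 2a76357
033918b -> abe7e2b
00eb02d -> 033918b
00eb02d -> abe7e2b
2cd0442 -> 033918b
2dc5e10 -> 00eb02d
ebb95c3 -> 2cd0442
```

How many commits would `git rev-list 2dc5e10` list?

Walking parent pointers from 2dc5e10: reachable set = {00eb02d, 033918b, 2a76357, 2dc5e10, abe7e2b}.
That is 5 commits.

5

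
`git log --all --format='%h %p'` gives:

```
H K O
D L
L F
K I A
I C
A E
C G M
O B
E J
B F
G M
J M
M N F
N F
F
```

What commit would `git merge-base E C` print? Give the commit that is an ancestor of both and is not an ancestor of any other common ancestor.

Ancestors of E: {E, F, J, M, N}.
Ancestors of C: {C, F, G, M, N}.
Common ancestors: {F, M, N}.
Among these, M is not an ancestor of any other common ancestor — it is the merge base.

M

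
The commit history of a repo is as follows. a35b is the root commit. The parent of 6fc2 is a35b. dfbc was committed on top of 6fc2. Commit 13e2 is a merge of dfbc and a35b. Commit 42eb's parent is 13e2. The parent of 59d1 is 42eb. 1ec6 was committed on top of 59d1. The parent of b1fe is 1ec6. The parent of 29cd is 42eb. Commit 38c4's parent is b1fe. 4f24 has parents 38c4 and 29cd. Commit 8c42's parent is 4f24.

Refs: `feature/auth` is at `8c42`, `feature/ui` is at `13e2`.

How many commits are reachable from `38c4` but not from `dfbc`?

Reachable from 38c4: {13e2, 1ec6, 38c4, 42eb, 59d1, 6fc2, a35b, b1fe, dfbc}.
Reachable from dfbc: {6fc2, a35b, dfbc}.
In 38c4's history but not dfbc's: {13e2, 1ec6, 38c4, 42eb, 59d1, b1fe} — 6 commits.

6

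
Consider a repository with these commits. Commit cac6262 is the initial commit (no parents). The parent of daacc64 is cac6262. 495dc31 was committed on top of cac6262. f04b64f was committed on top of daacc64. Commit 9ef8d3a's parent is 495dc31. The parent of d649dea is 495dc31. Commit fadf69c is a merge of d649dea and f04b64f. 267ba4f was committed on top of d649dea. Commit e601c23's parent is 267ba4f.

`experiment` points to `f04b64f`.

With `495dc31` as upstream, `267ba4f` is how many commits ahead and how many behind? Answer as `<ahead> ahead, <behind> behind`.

Reachable from 267ba4f: {267ba4f, 495dc31, cac6262, d649dea}.
Reachable from 495dc31: {495dc31, cac6262}.
Only in 267ba4f's history (ahead): {267ba4f, d649dea} — 2.
Only in 495dc31's history (behind): {} — 0.

2 ahead, 0 behind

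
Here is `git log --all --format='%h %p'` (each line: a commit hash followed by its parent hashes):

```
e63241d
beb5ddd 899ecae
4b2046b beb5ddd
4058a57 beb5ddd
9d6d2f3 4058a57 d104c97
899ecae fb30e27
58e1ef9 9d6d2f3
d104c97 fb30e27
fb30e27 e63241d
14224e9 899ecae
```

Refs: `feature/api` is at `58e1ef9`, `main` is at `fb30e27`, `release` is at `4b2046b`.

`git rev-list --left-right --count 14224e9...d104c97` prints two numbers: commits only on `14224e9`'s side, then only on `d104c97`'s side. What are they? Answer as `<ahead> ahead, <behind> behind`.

Reachable from 14224e9: {14224e9, 899ecae, e63241d, fb30e27}.
Reachable from d104c97: {d104c97, e63241d, fb30e27}.
Only in 14224e9's history (ahead): {14224e9, 899ecae} — 2.
Only in d104c97's history (behind): {d104c97} — 1.

2 ahead, 1 behind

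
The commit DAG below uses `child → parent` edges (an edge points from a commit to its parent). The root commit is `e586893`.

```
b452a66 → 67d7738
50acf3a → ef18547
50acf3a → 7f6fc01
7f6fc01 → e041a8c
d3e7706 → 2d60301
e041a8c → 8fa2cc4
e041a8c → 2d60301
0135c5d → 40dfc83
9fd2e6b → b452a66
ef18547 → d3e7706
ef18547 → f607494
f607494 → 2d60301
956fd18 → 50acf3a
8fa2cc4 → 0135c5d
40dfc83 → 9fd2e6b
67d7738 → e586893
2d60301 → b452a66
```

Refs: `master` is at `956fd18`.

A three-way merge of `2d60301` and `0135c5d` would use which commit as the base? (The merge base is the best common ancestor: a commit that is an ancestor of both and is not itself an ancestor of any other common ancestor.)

b452a66

Ancestors of 2d60301: {2d60301, 67d7738, b452a66, e586893}.
Ancestors of 0135c5d: {0135c5d, 40dfc83, 67d7738, 9fd2e6b, b452a66, e586893}.
Common ancestors: {67d7738, b452a66, e586893}.
Among these, b452a66 is not an ancestor of any other common ancestor — it is the merge base.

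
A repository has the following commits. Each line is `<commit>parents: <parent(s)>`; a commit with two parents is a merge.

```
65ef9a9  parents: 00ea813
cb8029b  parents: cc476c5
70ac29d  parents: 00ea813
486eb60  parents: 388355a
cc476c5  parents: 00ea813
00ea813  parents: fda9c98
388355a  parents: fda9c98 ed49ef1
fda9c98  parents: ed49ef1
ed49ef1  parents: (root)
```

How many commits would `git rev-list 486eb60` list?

4

Walking parent pointers from 486eb60: reachable set = {388355a, 486eb60, ed49ef1, fda9c98}.
That is 4 commits.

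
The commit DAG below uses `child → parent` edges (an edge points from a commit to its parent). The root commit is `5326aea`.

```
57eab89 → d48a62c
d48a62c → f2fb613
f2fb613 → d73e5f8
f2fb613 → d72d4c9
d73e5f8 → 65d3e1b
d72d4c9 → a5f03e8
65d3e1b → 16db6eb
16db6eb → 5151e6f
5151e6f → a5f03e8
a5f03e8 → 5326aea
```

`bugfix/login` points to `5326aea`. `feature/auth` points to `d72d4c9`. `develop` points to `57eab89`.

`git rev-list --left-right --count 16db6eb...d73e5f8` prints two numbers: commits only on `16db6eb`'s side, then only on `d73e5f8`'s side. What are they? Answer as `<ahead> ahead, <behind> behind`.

Reachable from 16db6eb: {16db6eb, 5151e6f, 5326aea, a5f03e8}.
Reachable from d73e5f8: {16db6eb, 5151e6f, 5326aea, 65d3e1b, a5f03e8, d73e5f8}.
Only in 16db6eb's history (ahead): {} — 0.
Only in d73e5f8's history (behind): {65d3e1b, d73e5f8} — 2.

0 ahead, 2 behind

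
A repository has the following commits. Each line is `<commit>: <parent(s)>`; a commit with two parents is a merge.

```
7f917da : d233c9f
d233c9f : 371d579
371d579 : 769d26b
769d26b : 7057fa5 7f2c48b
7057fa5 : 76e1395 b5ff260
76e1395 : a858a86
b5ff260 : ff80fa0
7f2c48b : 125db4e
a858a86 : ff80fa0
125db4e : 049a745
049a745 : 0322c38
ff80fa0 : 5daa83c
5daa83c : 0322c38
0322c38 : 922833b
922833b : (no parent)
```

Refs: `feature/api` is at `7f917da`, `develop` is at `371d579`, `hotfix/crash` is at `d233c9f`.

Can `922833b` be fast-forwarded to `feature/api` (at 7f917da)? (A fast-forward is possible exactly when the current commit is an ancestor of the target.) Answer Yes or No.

A fast-forward from 922833b to 7f917da is possible iff 922833b is an ancestor of 7f917da.
Ancestors of 7f917da: {0322c38, 049a745, 125db4e, 371d579, 5daa83c, 7057fa5, 769d26b, 76e1395, 7f2c48b, 7f917da, 922833b, a858a86, b5ff260, d233c9f, ff80fa0}.
922833b is among them, so fast-forward is possible.

Yes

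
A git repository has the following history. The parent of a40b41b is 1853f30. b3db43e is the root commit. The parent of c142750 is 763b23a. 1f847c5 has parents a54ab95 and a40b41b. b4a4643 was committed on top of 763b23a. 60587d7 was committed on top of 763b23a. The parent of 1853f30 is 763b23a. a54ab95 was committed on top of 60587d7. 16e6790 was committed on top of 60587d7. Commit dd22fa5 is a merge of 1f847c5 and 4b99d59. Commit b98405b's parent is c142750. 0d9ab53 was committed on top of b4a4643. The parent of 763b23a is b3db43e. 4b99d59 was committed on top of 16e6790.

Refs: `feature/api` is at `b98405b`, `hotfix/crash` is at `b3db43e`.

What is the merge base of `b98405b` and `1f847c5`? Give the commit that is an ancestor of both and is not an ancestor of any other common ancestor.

763b23a

Ancestors of b98405b: {763b23a, b3db43e, b98405b, c142750}.
Ancestors of 1f847c5: {1853f30, 1f847c5, 60587d7, 763b23a, a40b41b, a54ab95, b3db43e}.
Common ancestors: {763b23a, b3db43e}.
Among these, 763b23a is not an ancestor of any other common ancestor — it is the merge base.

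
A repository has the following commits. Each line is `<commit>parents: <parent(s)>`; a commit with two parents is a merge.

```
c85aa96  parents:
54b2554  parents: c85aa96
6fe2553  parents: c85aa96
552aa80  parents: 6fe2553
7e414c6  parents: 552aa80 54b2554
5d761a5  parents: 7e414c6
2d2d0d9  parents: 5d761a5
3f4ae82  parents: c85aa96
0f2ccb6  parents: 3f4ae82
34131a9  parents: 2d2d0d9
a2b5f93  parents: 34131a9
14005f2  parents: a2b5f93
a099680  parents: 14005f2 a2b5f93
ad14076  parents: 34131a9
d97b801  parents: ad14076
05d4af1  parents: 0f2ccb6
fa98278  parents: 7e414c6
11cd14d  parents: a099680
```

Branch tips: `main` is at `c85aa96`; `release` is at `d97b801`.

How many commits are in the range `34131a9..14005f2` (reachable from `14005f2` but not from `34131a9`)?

2

Reachable from 14005f2: {14005f2, 2d2d0d9, 34131a9, 54b2554, 552aa80, 5d761a5, 6fe2553, 7e414c6, a2b5f93, c85aa96}.
Reachable from 34131a9: {2d2d0d9, 34131a9, 54b2554, 552aa80, 5d761a5, 6fe2553, 7e414c6, c85aa96}.
In 14005f2's history but not 34131a9's: {14005f2, a2b5f93} — 2 commits.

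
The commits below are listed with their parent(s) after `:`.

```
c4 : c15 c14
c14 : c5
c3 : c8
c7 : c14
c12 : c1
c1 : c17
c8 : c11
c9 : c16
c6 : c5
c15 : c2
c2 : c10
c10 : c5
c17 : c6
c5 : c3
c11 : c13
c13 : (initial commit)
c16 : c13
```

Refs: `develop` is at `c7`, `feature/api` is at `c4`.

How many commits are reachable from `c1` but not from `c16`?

Reachable from c1: {c1, c11, c13, c17, c3, c5, c6, c8}.
Reachable from c16: {c13, c16}.
In c1's history but not c16's: {c1, c11, c17, c3, c5, c6, c8} — 7 commits.

7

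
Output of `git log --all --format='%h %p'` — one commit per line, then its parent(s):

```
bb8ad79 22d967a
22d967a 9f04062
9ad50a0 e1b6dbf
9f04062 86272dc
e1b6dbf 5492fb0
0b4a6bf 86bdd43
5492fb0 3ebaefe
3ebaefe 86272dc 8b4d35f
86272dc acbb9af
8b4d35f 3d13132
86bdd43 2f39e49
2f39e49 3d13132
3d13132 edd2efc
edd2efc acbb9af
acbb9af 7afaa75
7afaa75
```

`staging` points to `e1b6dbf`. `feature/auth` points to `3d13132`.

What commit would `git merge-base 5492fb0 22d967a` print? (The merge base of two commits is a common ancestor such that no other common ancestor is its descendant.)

86272dc

Ancestors of 5492fb0: {3d13132, 3ebaefe, 5492fb0, 7afaa75, 86272dc, 8b4d35f, acbb9af, edd2efc}.
Ancestors of 22d967a: {22d967a, 7afaa75, 86272dc, 9f04062, acbb9af}.
Common ancestors: {7afaa75, 86272dc, acbb9af}.
Among these, 86272dc is not an ancestor of any other common ancestor — it is the merge base.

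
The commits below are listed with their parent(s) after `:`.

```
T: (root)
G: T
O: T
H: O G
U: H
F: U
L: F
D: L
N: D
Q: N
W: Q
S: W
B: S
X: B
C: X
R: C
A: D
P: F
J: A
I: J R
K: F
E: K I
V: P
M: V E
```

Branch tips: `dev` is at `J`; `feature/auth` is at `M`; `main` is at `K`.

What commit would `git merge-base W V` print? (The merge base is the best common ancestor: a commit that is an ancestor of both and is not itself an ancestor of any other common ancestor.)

F

Ancestors of W: {D, F, G, H, L, N, O, Q, T, U, W}.
Ancestors of V: {F, G, H, O, P, T, U, V}.
Common ancestors: {F, G, H, O, T, U}.
Among these, F is not an ancestor of any other common ancestor — it is the merge base.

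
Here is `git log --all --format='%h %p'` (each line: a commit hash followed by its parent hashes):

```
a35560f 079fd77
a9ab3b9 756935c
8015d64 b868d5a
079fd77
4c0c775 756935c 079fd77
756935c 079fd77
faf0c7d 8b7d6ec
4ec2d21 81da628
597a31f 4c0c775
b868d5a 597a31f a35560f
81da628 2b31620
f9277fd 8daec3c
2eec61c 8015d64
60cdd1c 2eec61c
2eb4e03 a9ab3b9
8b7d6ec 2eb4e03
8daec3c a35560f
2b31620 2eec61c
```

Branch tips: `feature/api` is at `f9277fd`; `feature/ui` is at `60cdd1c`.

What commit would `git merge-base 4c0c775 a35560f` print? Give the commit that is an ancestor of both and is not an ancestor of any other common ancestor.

079fd77

Ancestors of 4c0c775: {079fd77, 4c0c775, 756935c}.
Ancestors of a35560f: {079fd77, a35560f}.
Common ancestors: {079fd77}.
The only common ancestor is 079fd77, so it is the merge base.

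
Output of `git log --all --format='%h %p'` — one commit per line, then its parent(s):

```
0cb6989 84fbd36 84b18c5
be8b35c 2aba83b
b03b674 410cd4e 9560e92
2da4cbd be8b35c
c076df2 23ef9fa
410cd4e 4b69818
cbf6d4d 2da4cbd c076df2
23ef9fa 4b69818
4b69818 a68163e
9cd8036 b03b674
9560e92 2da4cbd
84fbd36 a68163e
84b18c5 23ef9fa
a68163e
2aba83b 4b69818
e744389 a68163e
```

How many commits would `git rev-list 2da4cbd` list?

5

Walking parent pointers from 2da4cbd: reachable set = {2aba83b, 2da4cbd, 4b69818, a68163e, be8b35c}.
That is 5 commits.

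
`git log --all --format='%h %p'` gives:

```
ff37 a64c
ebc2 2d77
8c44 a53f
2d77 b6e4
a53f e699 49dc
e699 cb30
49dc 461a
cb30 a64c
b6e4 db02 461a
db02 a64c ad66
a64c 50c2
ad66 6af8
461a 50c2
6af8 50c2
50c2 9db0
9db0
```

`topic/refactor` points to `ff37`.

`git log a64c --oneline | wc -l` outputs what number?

Walking parent pointers from a64c: reachable set = {50c2, 9db0, a64c}.
That is 3 commits.

3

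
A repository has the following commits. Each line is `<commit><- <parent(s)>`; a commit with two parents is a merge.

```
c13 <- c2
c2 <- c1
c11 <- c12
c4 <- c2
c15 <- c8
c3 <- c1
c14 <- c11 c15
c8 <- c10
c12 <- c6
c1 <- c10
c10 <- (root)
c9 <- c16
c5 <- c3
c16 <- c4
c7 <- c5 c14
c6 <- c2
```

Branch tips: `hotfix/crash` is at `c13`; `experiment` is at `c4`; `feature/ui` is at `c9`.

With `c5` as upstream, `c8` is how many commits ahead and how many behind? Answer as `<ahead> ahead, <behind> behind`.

1 ahead, 3 behind

Reachable from c8: {c10, c8}.
Reachable from c5: {c1, c10, c3, c5}.
Only in c8's history (ahead): {c8} — 1.
Only in c5's history (behind): {c1, c3, c5} — 3.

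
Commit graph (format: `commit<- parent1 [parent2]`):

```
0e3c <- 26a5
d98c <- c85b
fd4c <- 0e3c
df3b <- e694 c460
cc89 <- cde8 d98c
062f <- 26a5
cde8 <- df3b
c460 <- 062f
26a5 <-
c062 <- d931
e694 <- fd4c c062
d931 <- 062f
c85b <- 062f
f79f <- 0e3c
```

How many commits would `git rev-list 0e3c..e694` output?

Reachable from e694: {062f, 0e3c, 26a5, c062, d931, e694, fd4c}.
Reachable from 0e3c: {0e3c, 26a5}.
In e694's history but not 0e3c's: {062f, c062, d931, e694, fd4c} — 5 commits.

5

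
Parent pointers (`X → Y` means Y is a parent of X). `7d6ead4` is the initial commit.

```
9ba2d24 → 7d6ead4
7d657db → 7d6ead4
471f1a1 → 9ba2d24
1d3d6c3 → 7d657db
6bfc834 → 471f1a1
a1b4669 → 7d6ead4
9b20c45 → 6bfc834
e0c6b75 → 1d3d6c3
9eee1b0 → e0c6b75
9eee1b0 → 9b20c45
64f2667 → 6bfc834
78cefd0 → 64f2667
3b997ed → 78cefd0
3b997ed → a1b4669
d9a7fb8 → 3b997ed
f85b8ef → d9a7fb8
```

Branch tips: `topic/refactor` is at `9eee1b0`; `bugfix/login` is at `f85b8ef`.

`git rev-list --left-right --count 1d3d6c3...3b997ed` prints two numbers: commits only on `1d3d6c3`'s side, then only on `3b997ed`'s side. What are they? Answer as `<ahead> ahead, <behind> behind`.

2 ahead, 7 behind

Reachable from 1d3d6c3: {1d3d6c3, 7d657db, 7d6ead4}.
Reachable from 3b997ed: {3b997ed, 471f1a1, 64f2667, 6bfc834, 78cefd0, 7d6ead4, 9ba2d24, a1b4669}.
Only in 1d3d6c3's history (ahead): {1d3d6c3, 7d657db} — 2.
Only in 3b997ed's history (behind): {3b997ed, 471f1a1, 64f2667, 6bfc834, 78cefd0, 9ba2d24, a1b4669} — 7.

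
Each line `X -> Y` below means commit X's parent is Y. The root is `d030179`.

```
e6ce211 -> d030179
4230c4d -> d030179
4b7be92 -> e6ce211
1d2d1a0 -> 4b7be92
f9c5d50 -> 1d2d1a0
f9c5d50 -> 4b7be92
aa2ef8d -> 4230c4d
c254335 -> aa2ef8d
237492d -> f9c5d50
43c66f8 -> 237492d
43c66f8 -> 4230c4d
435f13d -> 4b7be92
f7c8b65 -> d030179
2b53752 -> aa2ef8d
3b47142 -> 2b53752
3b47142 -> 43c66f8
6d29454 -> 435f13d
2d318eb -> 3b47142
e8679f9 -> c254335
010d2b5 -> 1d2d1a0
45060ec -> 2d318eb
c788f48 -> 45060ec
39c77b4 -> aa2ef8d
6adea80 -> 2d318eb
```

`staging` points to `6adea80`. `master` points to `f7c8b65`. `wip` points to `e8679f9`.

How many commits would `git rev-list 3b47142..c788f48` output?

3

Reachable from c788f48: {1d2d1a0, 237492d, 2b53752, 2d318eb, 3b47142, 4230c4d, 43c66f8, 45060ec, 4b7be92, aa2ef8d, c788f48, d030179, e6ce211, f9c5d50}.
Reachable from 3b47142: {1d2d1a0, 237492d, 2b53752, 3b47142, 4230c4d, 43c66f8, 4b7be92, aa2ef8d, d030179, e6ce211, f9c5d50}.
In c788f48's history but not 3b47142's: {2d318eb, 45060ec, c788f48} — 3 commits.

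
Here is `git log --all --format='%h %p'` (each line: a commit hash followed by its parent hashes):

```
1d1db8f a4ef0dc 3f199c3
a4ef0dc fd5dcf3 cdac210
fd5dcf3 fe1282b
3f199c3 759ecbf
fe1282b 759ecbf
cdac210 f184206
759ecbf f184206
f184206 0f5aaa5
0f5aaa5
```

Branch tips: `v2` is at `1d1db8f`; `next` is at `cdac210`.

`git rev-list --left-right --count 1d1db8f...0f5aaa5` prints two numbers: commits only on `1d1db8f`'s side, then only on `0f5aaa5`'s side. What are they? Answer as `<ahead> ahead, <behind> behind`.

8 ahead, 0 behind

Reachable from 1d1db8f: {0f5aaa5, 1d1db8f, 3f199c3, 759ecbf, a4ef0dc, cdac210, f184206, fd5dcf3, fe1282b}.
Reachable from 0f5aaa5: {0f5aaa5}.
Only in 1d1db8f's history (ahead): {1d1db8f, 3f199c3, 759ecbf, a4ef0dc, cdac210, f184206, fd5dcf3, fe1282b} — 8.
Only in 0f5aaa5's history (behind): {} — 0.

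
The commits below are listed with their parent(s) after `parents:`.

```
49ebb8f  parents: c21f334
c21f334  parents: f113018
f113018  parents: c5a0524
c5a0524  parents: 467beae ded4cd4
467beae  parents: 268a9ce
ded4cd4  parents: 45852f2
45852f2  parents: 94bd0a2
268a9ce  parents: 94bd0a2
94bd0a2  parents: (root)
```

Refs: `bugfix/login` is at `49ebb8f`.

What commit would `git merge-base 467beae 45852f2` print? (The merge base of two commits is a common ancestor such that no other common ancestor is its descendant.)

Ancestors of 467beae: {268a9ce, 467beae, 94bd0a2}.
Ancestors of 45852f2: {45852f2, 94bd0a2}.
Common ancestors: {94bd0a2}.
The only common ancestor is 94bd0a2, so it is the merge base.

94bd0a2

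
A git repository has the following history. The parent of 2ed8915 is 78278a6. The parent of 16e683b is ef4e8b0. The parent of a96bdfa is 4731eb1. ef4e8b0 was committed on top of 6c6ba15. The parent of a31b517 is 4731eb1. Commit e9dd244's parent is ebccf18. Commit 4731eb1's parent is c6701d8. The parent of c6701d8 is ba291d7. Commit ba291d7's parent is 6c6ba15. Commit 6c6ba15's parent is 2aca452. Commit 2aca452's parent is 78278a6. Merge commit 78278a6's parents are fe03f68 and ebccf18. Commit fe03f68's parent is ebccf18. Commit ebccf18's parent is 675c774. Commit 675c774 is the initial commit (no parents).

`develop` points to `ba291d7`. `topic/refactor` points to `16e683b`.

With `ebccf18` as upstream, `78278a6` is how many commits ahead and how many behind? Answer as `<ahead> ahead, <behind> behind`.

2 ahead, 0 behind

Reachable from 78278a6: {675c774, 78278a6, ebccf18, fe03f68}.
Reachable from ebccf18: {675c774, ebccf18}.
Only in 78278a6's history (ahead): {78278a6, fe03f68} — 2.
Only in ebccf18's history (behind): {} — 0.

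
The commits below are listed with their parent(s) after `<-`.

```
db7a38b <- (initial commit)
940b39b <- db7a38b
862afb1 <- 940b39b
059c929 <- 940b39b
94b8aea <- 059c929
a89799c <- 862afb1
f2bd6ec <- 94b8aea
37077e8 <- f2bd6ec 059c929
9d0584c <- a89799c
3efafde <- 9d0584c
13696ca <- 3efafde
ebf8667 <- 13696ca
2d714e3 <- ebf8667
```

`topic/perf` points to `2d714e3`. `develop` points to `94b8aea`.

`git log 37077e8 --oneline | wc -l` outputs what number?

6

Walking parent pointers from 37077e8: reachable set = {059c929, 37077e8, 940b39b, 94b8aea, db7a38b, f2bd6ec}.
That is 6 commits.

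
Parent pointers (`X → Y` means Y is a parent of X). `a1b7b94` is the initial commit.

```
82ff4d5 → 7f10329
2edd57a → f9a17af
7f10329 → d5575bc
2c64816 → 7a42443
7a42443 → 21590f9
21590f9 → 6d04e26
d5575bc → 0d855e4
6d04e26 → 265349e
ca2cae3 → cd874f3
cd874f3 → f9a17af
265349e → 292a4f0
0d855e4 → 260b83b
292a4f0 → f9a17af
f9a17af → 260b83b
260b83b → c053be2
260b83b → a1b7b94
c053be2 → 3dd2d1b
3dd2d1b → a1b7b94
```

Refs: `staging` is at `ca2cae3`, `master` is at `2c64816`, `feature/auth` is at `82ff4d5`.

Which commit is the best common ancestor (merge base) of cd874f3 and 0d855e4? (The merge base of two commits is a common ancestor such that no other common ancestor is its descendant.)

Ancestors of cd874f3: {260b83b, 3dd2d1b, a1b7b94, c053be2, cd874f3, f9a17af}.
Ancestors of 0d855e4: {0d855e4, 260b83b, 3dd2d1b, a1b7b94, c053be2}.
Common ancestors: {260b83b, 3dd2d1b, a1b7b94, c053be2}.
Among these, 260b83b is not an ancestor of any other common ancestor — it is the merge base.

260b83b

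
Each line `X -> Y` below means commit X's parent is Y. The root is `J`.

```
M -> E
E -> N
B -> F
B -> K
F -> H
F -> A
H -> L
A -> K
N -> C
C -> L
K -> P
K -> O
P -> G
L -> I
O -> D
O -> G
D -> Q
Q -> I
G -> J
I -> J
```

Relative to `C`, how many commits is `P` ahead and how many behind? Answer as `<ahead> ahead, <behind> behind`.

Reachable from P: {G, J, P}.
Reachable from C: {C, I, J, L}.
Only in P's history (ahead): {G, P} — 2.
Only in C's history (behind): {C, I, L} — 3.

2 ahead, 3 behind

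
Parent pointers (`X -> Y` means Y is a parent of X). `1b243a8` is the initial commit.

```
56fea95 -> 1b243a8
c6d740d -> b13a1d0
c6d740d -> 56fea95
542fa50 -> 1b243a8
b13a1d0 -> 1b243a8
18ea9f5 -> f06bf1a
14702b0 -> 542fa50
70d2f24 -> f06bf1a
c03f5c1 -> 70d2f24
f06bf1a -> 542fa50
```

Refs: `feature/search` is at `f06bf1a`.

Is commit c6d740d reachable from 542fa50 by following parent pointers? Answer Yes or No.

Ancestors of 542fa50: {1b243a8, 542fa50}.
c6d740d is not in that set, so it is not an ancestor of 542fa50.

No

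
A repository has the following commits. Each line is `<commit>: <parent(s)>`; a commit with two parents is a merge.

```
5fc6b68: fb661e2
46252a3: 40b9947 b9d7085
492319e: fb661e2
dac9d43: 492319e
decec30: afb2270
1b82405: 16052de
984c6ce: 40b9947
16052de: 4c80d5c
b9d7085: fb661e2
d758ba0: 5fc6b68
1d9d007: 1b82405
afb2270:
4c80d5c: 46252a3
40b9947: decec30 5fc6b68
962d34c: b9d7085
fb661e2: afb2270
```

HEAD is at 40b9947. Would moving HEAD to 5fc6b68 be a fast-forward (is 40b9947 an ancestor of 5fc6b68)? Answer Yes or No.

No

A fast-forward from 40b9947 to 5fc6b68 is possible iff 40b9947 is an ancestor of 5fc6b68.
Ancestors of 5fc6b68: {5fc6b68, afb2270, fb661e2}.
40b9947 is not among them, so fast-forward is not possible.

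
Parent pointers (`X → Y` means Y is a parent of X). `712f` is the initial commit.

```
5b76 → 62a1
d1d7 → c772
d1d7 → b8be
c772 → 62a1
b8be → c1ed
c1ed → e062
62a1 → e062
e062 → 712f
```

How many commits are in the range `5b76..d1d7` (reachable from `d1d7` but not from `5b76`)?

Reachable from d1d7: {62a1, 712f, b8be, c1ed, c772, d1d7, e062}.
Reachable from 5b76: {5b76, 62a1, 712f, e062}.
In d1d7's history but not 5b76's: {b8be, c1ed, c772, d1d7} — 4 commits.

4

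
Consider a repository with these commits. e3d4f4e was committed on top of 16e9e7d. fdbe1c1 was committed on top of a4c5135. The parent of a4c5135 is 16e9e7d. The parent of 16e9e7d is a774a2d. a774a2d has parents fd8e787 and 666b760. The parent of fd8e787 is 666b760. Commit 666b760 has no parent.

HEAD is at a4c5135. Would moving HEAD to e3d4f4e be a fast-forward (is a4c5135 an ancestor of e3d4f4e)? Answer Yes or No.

A fast-forward from a4c5135 to e3d4f4e is possible iff a4c5135 is an ancestor of e3d4f4e.
Ancestors of e3d4f4e: {16e9e7d, 666b760, a774a2d, e3d4f4e, fd8e787}.
a4c5135 is not among them, so fast-forward is not possible.

No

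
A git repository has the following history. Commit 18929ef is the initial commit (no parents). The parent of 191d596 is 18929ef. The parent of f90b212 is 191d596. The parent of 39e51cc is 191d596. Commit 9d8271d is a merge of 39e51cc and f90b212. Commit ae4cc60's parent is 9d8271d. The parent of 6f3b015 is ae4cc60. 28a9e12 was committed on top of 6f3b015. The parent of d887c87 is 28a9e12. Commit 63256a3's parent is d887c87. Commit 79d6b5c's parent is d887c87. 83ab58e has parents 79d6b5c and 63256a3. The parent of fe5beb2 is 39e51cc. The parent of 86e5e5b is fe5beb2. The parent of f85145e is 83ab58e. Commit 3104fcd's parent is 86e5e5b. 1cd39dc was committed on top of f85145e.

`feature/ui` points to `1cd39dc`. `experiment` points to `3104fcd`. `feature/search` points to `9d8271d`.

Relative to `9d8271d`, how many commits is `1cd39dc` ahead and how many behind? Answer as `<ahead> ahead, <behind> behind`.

Reachable from 1cd39dc: {18929ef, 191d596, 1cd39dc, 28a9e12, 39e51cc, 63256a3, 6f3b015, 79d6b5c, 83ab58e, 9d8271d, ae4cc60, d887c87, f85145e, f90b212}.
Reachable from 9d8271d: {18929ef, 191d596, 39e51cc, 9d8271d, f90b212}.
Only in 1cd39dc's history (ahead): {1cd39dc, 28a9e12, 63256a3, 6f3b015, 79d6b5c, 83ab58e, ae4cc60, d887c87, f85145e} — 9.
Only in 9d8271d's history (behind): {} — 0.

9 ahead, 0 behind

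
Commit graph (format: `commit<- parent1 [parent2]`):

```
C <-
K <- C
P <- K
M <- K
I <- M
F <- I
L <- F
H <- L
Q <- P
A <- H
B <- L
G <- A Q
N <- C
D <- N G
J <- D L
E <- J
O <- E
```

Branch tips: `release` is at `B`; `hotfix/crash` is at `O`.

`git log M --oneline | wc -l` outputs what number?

3

Walking parent pointers from M: reachable set = {C, K, M}.
That is 3 commits.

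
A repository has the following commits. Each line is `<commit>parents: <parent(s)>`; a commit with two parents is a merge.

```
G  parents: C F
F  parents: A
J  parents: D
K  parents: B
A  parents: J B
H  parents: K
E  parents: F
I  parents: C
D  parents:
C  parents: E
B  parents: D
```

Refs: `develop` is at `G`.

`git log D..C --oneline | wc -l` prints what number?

6

Reachable from C: {A, B, C, D, E, F, J}.
Reachable from D: {D}.
In C's history but not D's: {A, B, C, E, F, J} — 6 commits.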